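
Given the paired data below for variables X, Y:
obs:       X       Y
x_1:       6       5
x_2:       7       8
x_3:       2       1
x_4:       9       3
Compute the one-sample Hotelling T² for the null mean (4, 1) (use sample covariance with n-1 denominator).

Step 1 — sample mean vector:
  mean(X) = (6 + 7 + 2 + 9) / 4 = 24/4 = 6
  mean(Y) = (5 + 8 + 1 + 3) / 4 = 17/4 = 4.25
  x̄ = (6, 4.25),  deviation x̄ - mu_0 = (6, 4.25) - (4, 1) = (2, 3.25).

Step 2 — sample covariance matrix, S[i,j] = (1/(n-1)) · Σ_k (x_{k,i} - mean_i) · (x_{k,j} - mean_j), divisor n-1 = 3:
  S[X,X] = ((0)·(0) + (1)·(1) + (-4)·(-4) + (3)·(3)) / 3 = 26/3 = 8.6667
  S[X,Y] = ((0)·(0.75) + (1)·(3.75) + (-4)·(-3.25) + (3)·(-1.25)) / 3 = 13/3 = 4.3333
  S[Y,Y] = ((0.75)·(0.75) + (3.75)·(3.75) + (-3.25)·(-3.25) + (-1.25)·(-1.25)) / 3 = 26.75/3 = 8.9167
  S = [[8.6667, 4.3333],
 [4.3333, 8.9167]].

Step 3 — invert S. det(S) = 8.6667·8.9167 - (4.3333)² = 58.5.
  S^{-1} = (1/det) · [[d, -b], [-b, a]] = [[0.1524, -0.0741],
 [-0.0741, 0.1481]].

Step 4 — quadratic form (x̄ - mu_0)^T · S^{-1} · (x̄ - mu_0):
  S^{-1} · (x̄ - mu_0) = (0.0641, 0.3333),
  (x̄ - mu_0)^T · [...] = (2)·(0.0641) + (3.25)·(0.3333) = 1.2115.

Step 5 — scale by n: T² = 4 · 1.2115 = 4.8462.

T² ≈ 4.8462


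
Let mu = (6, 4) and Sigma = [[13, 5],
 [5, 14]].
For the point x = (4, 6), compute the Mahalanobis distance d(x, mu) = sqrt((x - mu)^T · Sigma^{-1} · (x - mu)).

Step 1 — centre the observation: (x - mu) = (-2, 2).

Step 2 — invert Sigma. det(Sigma) = 13·14 - (5)² = 157.
  Sigma^{-1} = (1/det) · [[d, -b], [-b, a]] = [[0.0892, -0.0318],
 [-0.0318, 0.0828]].

Step 3 — form the quadratic (x - mu)^T · Sigma^{-1} · (x - mu):
  Sigma^{-1} · (x - mu) = (-0.242, 0.2293).
  (x - mu)^T · [Sigma^{-1} · (x - mu)] = (-2)·(-0.242) + (2)·(0.2293) = 0.9427.

Step 4 — take square root: d = √(0.9427) ≈ 0.9709.

d(x, mu) = √(0.9427) ≈ 0.9709


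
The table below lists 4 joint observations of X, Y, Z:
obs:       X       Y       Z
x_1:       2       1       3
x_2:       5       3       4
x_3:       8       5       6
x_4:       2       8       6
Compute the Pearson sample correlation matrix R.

Step 1 — column means:
  mean(X) = (2 + 5 + 8 + 2) / 4 = 17/4 = 4.25
  mean(Y) = (1 + 3 + 5 + 8) / 4 = 17/4 = 4.25
  mean(Z) = (3 + 4 + 6 + 6) / 4 = 19/4 = 4.75

Step 2 — sample variances and covariances s[i,j] = (1/(n-1)) · Σ_k (x_{k,i} - mean_i) · (x_{k,j} - mean_j), with n-1 = 3:
  s[X,X] = ((-2.25)·(-2.25) + (0.75)·(0.75) + (3.75)·(3.75) + (-2.25)·(-2.25)) / 3 = 24.75/3 = 8.25
  s[X,Y] = ((-2.25)·(-3.25) + (0.75)·(-1.25) + (3.75)·(0.75) + (-2.25)·(3.75)) / 3 = 0.75/3 = 0.25
  s[X,Z] = ((-2.25)·(-1.75) + (0.75)·(-0.75) + (3.75)·(1.25) + (-2.25)·(1.25)) / 3 = 5.25/3 = 1.75
  s[Y,Y] = ((-3.25)·(-3.25) + (-1.25)·(-1.25) + (0.75)·(0.75) + (3.75)·(3.75)) / 3 = 26.75/3 = 8.9167
  s[Y,Z] = ((-3.25)·(-1.75) + (-1.25)·(-0.75) + (0.75)·(1.25) + (3.75)·(1.25)) / 3 = 12.25/3 = 4.0833
  s[Z,Z] = ((-1.75)·(-1.75) + (-0.75)·(-0.75) + (1.25)·(1.25) + (1.25)·(1.25)) / 3 = 6.75/3 = 2.25
  Sample standard deviations s_i = √(s[i,i]):
  s(X) = √(8.25) = 2.8723
  s(Y) = √(8.9167) = 2.9861
  s(Z) = √(2.25) = 1.5

Step 3 — r_{ij} = s_{ij} / (s_i · s_j):
  r[X,X] = 1 (diagonal).
  r[X,Y] = 0.25 / (2.8723 · 2.9861) = 0.25 / 8.5769 = 0.0291
  r[X,Z] = 1.75 / (2.8723 · 1.5) = 1.75 / 4.3084 = 0.4062
  r[Y,Y] = 1 (diagonal).
  r[Y,Z] = 4.0833 / (2.9861 · 1.5) = 4.0833 / 4.4791 = 0.9116
  r[Z,Z] = 1 (diagonal).

R is symmetric with unit diagonal. Assembling:

R = [[1, 0.0291, 0.4062],
 [0.0291, 1, 0.9116],
 [0.4062, 0.9116, 1]]


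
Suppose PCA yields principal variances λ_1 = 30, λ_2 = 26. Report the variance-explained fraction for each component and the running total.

Step 1 — total variance = trace(Sigma) = Σ λ_i = 30 + 26 = 56.

Step 2 — fraction explained by component i = λ_i / Σ λ:
  PC1: 30/56 = 0.5357
  PC2: 26/56 = 0.4643

Step 3 — cumulative fraction after k components = (λ_1 + ... + λ_k) / Σ λ:
  k = 1: 30/56 = 0.5357
  k = 2: (30 + 26)/56 = 56/56 = 1

Summary (fraction, with percent):

explained: PC1 0.5357 (53.57%), PC2 0.4643 (46.43%);  cumulative: 0.5357, 1


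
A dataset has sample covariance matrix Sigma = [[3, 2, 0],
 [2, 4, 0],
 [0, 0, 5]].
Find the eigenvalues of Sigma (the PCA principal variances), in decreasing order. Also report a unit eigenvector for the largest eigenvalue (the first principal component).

Step 1 — characteristic polynomial p(λ) = det(λI - Sigma) = λ³ - tr·λ² + c_1·λ - det, where tr = trace, c_1 = sum of the principal 2×2 minors, det = det(Sigma):
  tr = 3 + 4 + 5 = 12,
  c_1 = (3·4 - (2)²) + (3·5 - (0)²) + (4·5 - (0)²) = 8 + 15 + 20 = 43,
  det = 3·(4·5 - (0)²) - (2)·((2)·5 - (0)·(0)) + (0)·((2)·(0) - 4·(0)) = 3·(20) - (2)·(10) + (0)·(0) = 40.
  So p(λ) = λ³ - 12λ² + 43λ - 40.
Step 2 — look for an integer root (rational root theorem: any rational root is an integer divisor of 40). Testing λ = 5:
  p(5) = 125 - 300 + 215 - 40 = 0  ✓
  Dividing out (λ - 5): p(λ) = (λ - 5)(λ² - 7λ + 8).
Step 3 — remaining eigenvalues from the quadratic λ² - 7λ + 8 = 0:
  Δ = 7² - 4·8 = 49 - 32 = 17,  λ = (7 ± √17)/2 = (7 ± 4.1231)/2 ≈ 5.5616 or 1.4384.
  Sorted: λ_1 = 5.5616,  λ_2 = 5,  λ_3 = 1.4384  (check: sum = 12 = tr ✓).

Step 4 — unit eigenvector for λ_1 ≈ 5.5616: v spans the null space of (Sigma - λ_1 I), whose rows are
  r_1 = (-2.5616, 2, 0),  r_2 = (2, -1.5616, 0),  r_3 = (0, 0, -0.5616).
  v is orthogonal to every row, so take v ∝ r_1 × r_3 = ((2)·(-0.5616) - (0)·(0), (0)·(0) - (-2.5616)·(-0.5616), (-2.5616)·(0) - (2)·(0)) ≈ (-1.1231, -1.4384, 0).
  Rescale (multiply by -1 so the first nonzero entry is positive): u = (1.1231, 1.4384, 0).
  ||u|| = √((1.1231)² + (1.4384)² + (0)²) = √(3.3305) ≈ 1.825,  v_1 = u/||u|| ≈ (0.6154, 0.7882, 0) (||v_1|| = 1).

λ_1 = 5.5616,  λ_2 = 5,  λ_3 = 1.4384;  v_1 ≈ (0.6154, 0.7882, 0)


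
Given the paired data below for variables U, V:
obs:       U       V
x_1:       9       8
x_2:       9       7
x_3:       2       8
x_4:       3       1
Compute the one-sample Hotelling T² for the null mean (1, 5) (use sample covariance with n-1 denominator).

Step 1 — sample mean vector:
  mean(U) = (9 + 9 + 2 + 3) / 4 = 23/4 = 5.75
  mean(V) = (8 + 7 + 8 + 1) / 4 = 24/4 = 6
  x̄ = (5.75, 6),  deviation x̄ - mu_0 = (5.75, 6) - (1, 5) = (4.75, 1).

Step 2 — sample covariance matrix, S[i,j] = (1/(n-1)) · Σ_k (x_{k,i} - mean_i) · (x_{k,j} - mean_j), divisor n-1 = 3:
  S[U,U] = ((3.25)·(3.25) + (3.25)·(3.25) + (-3.75)·(-3.75) + (-2.75)·(-2.75)) / 3 = 42.75/3 = 14.25
  S[U,V] = ((3.25)·(2) + (3.25)·(1) + (-3.75)·(2) + (-2.75)·(-5)) / 3 = 16/3 = 5.3333
  S[V,V] = ((2)·(2) + (1)·(1) + (2)·(2) + (-5)·(-5)) / 3 = 34/3 = 11.3333
  S = [[14.25, 5.3333],
 [5.3333, 11.3333]].

Step 3 — invert S. det(S) = 14.25·11.3333 - (5.3333)² = 133.0556.
  S^{-1} = (1/det) · [[d, -b], [-b, a]] = [[0.0852, -0.0401],
 [-0.0401, 0.1071]].

Step 4 — quadratic form (x̄ - mu_0)^T · S^{-1} · (x̄ - mu_0):
  S^{-1} · (x̄ - mu_0) = (0.3645, -0.0833),
  (x̄ - mu_0)^T · [...] = (4.75)·(0.3645) + (1)·(-0.0833) = 1.6481.

Step 5 — scale by n: T² = 4 · 1.6481 = 6.5925.

T² ≈ 6.5925


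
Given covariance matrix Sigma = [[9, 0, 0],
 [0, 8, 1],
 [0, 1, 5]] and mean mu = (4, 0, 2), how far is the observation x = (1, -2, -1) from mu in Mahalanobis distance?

Step 1 — centre the observation: (x - mu) = (-3, -2, -3).

Step 2 — invert Sigma (cofactor / det for 3×3, or solve directly):
  Sigma^{-1} = [[0.1111, 0, 0],
 [0, 0.1282, -0.0256],
 [0, -0.0256, 0.2051]].

Step 3 — form the quadratic (x - mu)^T · Sigma^{-1} · (x - mu):
  Sigma^{-1} · (x - mu) = (-0.3333, -0.1795, -0.5641).
  (x - mu)^T · [Sigma^{-1} · (x - mu)] = (-3)·(-0.3333) + (-2)·(-0.1795) + (-3)·(-0.5641) = 3.0513.

Step 4 — take square root: d = √(3.0513) ≈ 1.7468.

d(x, mu) = √(3.0513) ≈ 1.7468


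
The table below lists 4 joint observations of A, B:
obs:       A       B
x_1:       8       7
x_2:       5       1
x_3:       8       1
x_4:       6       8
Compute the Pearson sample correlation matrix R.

Step 1 — column means:
  mean(A) = (8 + 5 + 8 + 6) / 4 = 27/4 = 6.75
  mean(B) = (7 + 1 + 1 + 8) / 4 = 17/4 = 4.25

Step 2 — sample variances and covariances s[i,j] = (1/(n-1)) · Σ_k (x_{k,i} - mean_i) · (x_{k,j} - mean_j), with n-1 = 3:
  s[A,A] = ((1.25)·(1.25) + (-1.75)·(-1.75) + (1.25)·(1.25) + (-0.75)·(-0.75)) / 3 = 6.75/3 = 2.25
  s[A,B] = ((1.25)·(2.75) + (-1.75)·(-3.25) + (1.25)·(-3.25) + (-0.75)·(3.75)) / 3 = 2.25/3 = 0.75
  s[B,B] = ((2.75)·(2.75) + (-3.25)·(-3.25) + (-3.25)·(-3.25) + (3.75)·(3.75)) / 3 = 42.75/3 = 14.25
  Sample standard deviations s_i = √(s[i,i]):
  s(A) = √(2.25) = 1.5
  s(B) = √(14.25) = 3.7749

Step 3 — r_{ij} = s_{ij} / (s_i · s_j):
  r[A,A] = 1 (diagonal).
  r[A,B] = 0.75 / (1.5 · 3.7749) = 0.75 / 5.6624 = 0.1325
  r[B,B] = 1 (diagonal).

R is symmetric with unit diagonal. Assembling:

R = [[1, 0.1325],
 [0.1325, 1]]


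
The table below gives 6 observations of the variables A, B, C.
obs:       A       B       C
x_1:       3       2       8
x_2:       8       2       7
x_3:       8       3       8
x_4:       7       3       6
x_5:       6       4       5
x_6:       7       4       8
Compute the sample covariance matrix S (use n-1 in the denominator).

Step 1 — column means:
  mean(A) = (3 + 8 + 8 + 7 + 6 + 7) / 6 = 39/6 = 6.5
  mean(B) = (2 + 2 + 3 + 3 + 4 + 4) / 6 = 18/6 = 3
  mean(C) = (8 + 7 + 8 + 6 + 5 + 8) / 6 = 42/6 = 7

Step 2 — sample covariance S[i,j] = (1/(n-1)) · Σ_k (x_{k,i} - mean_i) · (x_{k,j} - mean_j), with n-1 = 5.
  S[A,A] = ((-3.5)·(-3.5) + (1.5)·(1.5) + (1.5)·(1.5) + (0.5)·(0.5) + (-0.5)·(-0.5) + (0.5)·(0.5)) / 5 = 17.5/5 = 3.5
  S[A,B] = ((-3.5)·(-1) + (1.5)·(-1) + (1.5)·(0) + (0.5)·(0) + (-0.5)·(1) + (0.5)·(1)) / 5 = 2/5 = 0.4
  S[A,C] = ((-3.5)·(1) + (1.5)·(0) + (1.5)·(1) + (0.5)·(-1) + (-0.5)·(-2) + (0.5)·(1)) / 5 = -1/5 = -0.2
  S[B,B] = ((-1)·(-1) + (-1)·(-1) + (0)·(0) + (0)·(0) + (1)·(1) + (1)·(1)) / 5 = 4/5 = 0.8
  S[B,C] = ((-1)·(1) + (-1)·(0) + (0)·(1) + (0)·(-1) + (1)·(-2) + (1)·(1)) / 5 = -2/5 = -0.4
  S[C,C] = ((1)·(1) + (0)·(0) + (1)·(1) + (-1)·(-1) + (-2)·(-2) + (1)·(1)) / 5 = 8/5 = 1.6

S is symmetric (S[j,i] = S[i,j]). Assembling:

S = [[3.5, 0.4, -0.2],
 [0.4, 0.8, -0.4],
 [-0.2, -0.4, 1.6]]


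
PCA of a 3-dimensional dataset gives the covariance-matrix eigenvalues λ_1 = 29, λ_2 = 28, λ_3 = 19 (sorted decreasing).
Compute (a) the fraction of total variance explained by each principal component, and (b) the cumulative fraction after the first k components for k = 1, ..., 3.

Step 1 — total variance = trace(Sigma) = Σ λ_i = 29 + 28 + 19 = 76.

Step 2 — fraction explained by component i = λ_i / Σ λ:
  PC1: 29/76 = 0.3816
  PC2: 28/76 = 0.3684
  PC3: 19/76 = 0.25

Step 3 — cumulative fraction after k components = (λ_1 + ... + λ_k) / Σ λ:
  k = 1: 29/76 = 0.3816
  k = 2: (29 + 28)/76 = 57/76 = 0.75
  k = 3: (29 + 28 + 19)/76 = 76/76 = 1

Summary (fraction, with percent):

explained: PC1 0.3816 (38.16%), PC2 0.3684 (36.84%), PC3 0.25 (25%);  cumulative: 0.3816, 0.75, 1


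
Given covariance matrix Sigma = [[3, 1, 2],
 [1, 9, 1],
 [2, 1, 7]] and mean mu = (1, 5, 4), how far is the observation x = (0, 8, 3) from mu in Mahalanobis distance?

Step 1 — centre the observation: (x - mu) = (-1, 3, -1).

Step 2 — invert Sigma (cofactor / det for 3×3, or solve directly):
  Sigma^{-1} = [[0.4218, -0.034, -0.1156],
 [-0.034, 0.1156, -0.0068],
 [-0.1156, -0.0068, 0.1769]].

Step 3 — form the quadratic (x - mu)^T · Sigma^{-1} · (x - mu):
  Sigma^{-1} · (x - mu) = (-0.4082, 0.3878, -0.0816).
  (x - mu)^T · [Sigma^{-1} · (x - mu)] = (-1)·(-0.4082) + (3)·(0.3878) + (-1)·(-0.0816) = 1.6531.

Step 4 — take square root: d = √(1.6531) ≈ 1.2857.

d(x, mu) = √(1.6531) ≈ 1.2857


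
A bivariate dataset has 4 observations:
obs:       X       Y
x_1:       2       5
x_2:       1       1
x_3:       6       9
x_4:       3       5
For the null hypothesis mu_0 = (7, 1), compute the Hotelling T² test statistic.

Step 1 — sample mean vector:
  mean(X) = (2 + 1 + 6 + 3) / 4 = 12/4 = 3
  mean(Y) = (5 + 1 + 9 + 5) / 4 = 20/4 = 5
  x̄ = (3, 5),  deviation x̄ - mu_0 = (3, 5) - (7, 1) = (-4, 4).

Step 2 — sample covariance matrix, S[i,j] = (1/(n-1)) · Σ_k (x_{k,i} - mean_i) · (x_{k,j} - mean_j), divisor n-1 = 3:
  S[X,X] = ((-1)·(-1) + (-2)·(-2) + (3)·(3) + (0)·(0)) / 3 = 14/3 = 4.6667
  S[X,Y] = ((-1)·(0) + (-2)·(-4) + (3)·(4) + (0)·(0)) / 3 = 20/3 = 6.6667
  S[Y,Y] = ((0)·(0) + (-4)·(-4) + (4)·(4) + (0)·(0)) / 3 = 32/3 = 10.6667
  S = [[4.6667, 6.6667],
 [6.6667, 10.6667]].

Step 3 — invert S. det(S) = 4.6667·10.6667 - (6.6667)² = 5.3333.
  S^{-1} = (1/det) · [[d, -b], [-b, a]] = [[2, -1.25],
 [-1.25, 0.875]].

Step 4 — quadratic form (x̄ - mu_0)^T · S^{-1} · (x̄ - mu_0):
  S^{-1} · (x̄ - mu_0) = (-13, 8.5),
  (x̄ - mu_0)^T · [...] = (-4)·(-13) + (4)·(8.5) = 86.

Step 5 — scale by n: T² = 4 · 86 = 344.

T² ≈ 344


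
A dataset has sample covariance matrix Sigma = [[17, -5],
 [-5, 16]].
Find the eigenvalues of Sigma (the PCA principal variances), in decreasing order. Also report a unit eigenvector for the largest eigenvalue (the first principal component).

Step 1 — characteristic polynomial of 2×2 Sigma:
  det(Sigma - λI) = λ² - trace · λ + det = 0.
  trace = 17 + 16 = 33, det = 17·16 - (-5)² = 247.
Step 2 — discriminant:
  Δ = trace² - 4·det = 1089 - 988 = 101.
Step 3 — eigenvalues:
  λ = (trace ± √Δ)/2 = (33 ± 10.0499)/2,
  λ_1 = 21.5249,  λ_2 = 11.4751.

Step 4 — unit eigenvector for λ_1: solve (Sigma - λ_1 I)v = 0. First row:
  (17 - 21.5249)·v_x + (-5)·v_y = 0, i.e. (-4.5249)·v_x + (-5)·v_y = 0,
  so v ∝ (b, λ_1 - a) = (-5, 4.5249); multiply by -1 so the first entry is positive: u = (5, -4.5249).
  ||u|| = √((5)² + (-4.5249)²) = √(45.4751) ≈ 6.7435,
  v_1 = u/||u|| ≈ (0.7415, -0.671) (||v_1|| = 1).

λ_1 = 21.5249,  λ_2 = 11.4751;  v_1 ≈ (0.7415, -0.671)


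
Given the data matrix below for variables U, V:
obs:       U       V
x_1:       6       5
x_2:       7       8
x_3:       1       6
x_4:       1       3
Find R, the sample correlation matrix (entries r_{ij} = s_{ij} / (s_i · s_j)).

Step 1 — column means:
  mean(U) = (6 + 7 + 1 + 1) / 4 = 15/4 = 3.75
  mean(V) = (5 + 8 + 6 + 3) / 4 = 22/4 = 5.5

Step 2 — sample variances and covariances s[i,j] = (1/(n-1)) · Σ_k (x_{k,i} - mean_i) · (x_{k,j} - mean_j), with n-1 = 3:
  s[U,U] = ((2.25)·(2.25) + (3.25)·(3.25) + (-2.75)·(-2.75) + (-2.75)·(-2.75)) / 3 = 30.75/3 = 10.25
  s[U,V] = ((2.25)·(-0.5) + (3.25)·(2.5) + (-2.75)·(0.5) + (-2.75)·(-2.5)) / 3 = 12.5/3 = 4.1667
  s[V,V] = ((-0.5)·(-0.5) + (2.5)·(2.5) + (0.5)·(0.5) + (-2.5)·(-2.5)) / 3 = 13/3 = 4.3333
  Sample standard deviations s_i = √(s[i,i]):
  s(U) = √(10.25) = 3.2016
  s(V) = √(4.3333) = 2.0817

Step 3 — r_{ij} = s_{ij} / (s_i · s_j):
  r[U,U] = 1 (diagonal).
  r[U,V] = 4.1667 / (3.2016 · 2.0817) = 4.1667 / 6.6646 = 0.6252
  r[V,V] = 1 (diagonal).

R is symmetric with unit diagonal. Assembling:

R = [[1, 0.6252],
 [0.6252, 1]]


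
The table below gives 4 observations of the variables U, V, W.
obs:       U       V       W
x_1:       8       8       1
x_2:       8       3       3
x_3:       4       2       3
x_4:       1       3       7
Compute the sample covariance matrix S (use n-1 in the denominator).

Step 1 — column means:
  mean(U) = (8 + 8 + 4 + 1) / 4 = 21/4 = 5.25
  mean(V) = (8 + 3 + 2 + 3) / 4 = 16/4 = 4
  mean(W) = (1 + 3 + 3 + 7) / 4 = 14/4 = 3.5

Step 2 — sample covariance S[i,j] = (1/(n-1)) · Σ_k (x_{k,i} - mean_i) · (x_{k,j} - mean_j), with n-1 = 3.
  S[U,U] = ((2.75)·(2.75) + (2.75)·(2.75) + (-1.25)·(-1.25) + (-4.25)·(-4.25)) / 3 = 34.75/3 = 11.5833
  S[U,V] = ((2.75)·(4) + (2.75)·(-1) + (-1.25)·(-2) + (-4.25)·(-1)) / 3 = 15/3 = 5
  S[U,W] = ((2.75)·(-2.5) + (2.75)·(-0.5) + (-1.25)·(-0.5) + (-4.25)·(3.5)) / 3 = -22.5/3 = -7.5
  S[V,V] = ((4)·(4) + (-1)·(-1) + (-2)·(-2) + (-1)·(-1)) / 3 = 22/3 = 7.3333
  S[V,W] = ((4)·(-2.5) + (-1)·(-0.5) + (-2)·(-0.5) + (-1)·(3.5)) / 3 = -12/3 = -4
  S[W,W] = ((-2.5)·(-2.5) + (-0.5)·(-0.5) + (-0.5)·(-0.5) + (3.5)·(3.5)) / 3 = 19/3 = 6.3333

S is symmetric (S[j,i] = S[i,j]). Assembling:

S = [[11.5833, 5, -7.5],
 [5, 7.3333, -4],
 [-7.5, -4, 6.3333]]


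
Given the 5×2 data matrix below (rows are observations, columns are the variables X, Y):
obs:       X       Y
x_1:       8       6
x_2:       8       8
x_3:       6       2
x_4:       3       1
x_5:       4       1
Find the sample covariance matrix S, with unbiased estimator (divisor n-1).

Step 1 — column means:
  mean(X) = (8 + 8 + 6 + 3 + 4) / 5 = 29/5 = 5.8
  mean(Y) = (6 + 8 + 2 + 1 + 1) / 5 = 18/5 = 3.6

Step 2 — sample covariance S[i,j] = (1/(n-1)) · Σ_k (x_{k,i} - mean_i) · (x_{k,j} - mean_j), with n-1 = 4.
  S[X,X] = ((2.2)·(2.2) + (2.2)·(2.2) + (0.2)·(0.2) + (-2.8)·(-2.8) + (-1.8)·(-1.8)) / 4 = 20.8/4 = 5.2
  S[X,Y] = ((2.2)·(2.4) + (2.2)·(4.4) + (0.2)·(-1.6) + (-2.8)·(-2.6) + (-1.8)·(-2.6)) / 4 = 26.6/4 = 6.65
  S[Y,Y] = ((2.4)·(2.4) + (4.4)·(4.4) + (-1.6)·(-1.6) + (-2.6)·(-2.6) + (-2.6)·(-2.6)) / 4 = 41.2/4 = 10.3

S is symmetric (S[j,i] = S[i,j]). Assembling:

S = [[5.2, 6.65],
 [6.65, 10.3]]


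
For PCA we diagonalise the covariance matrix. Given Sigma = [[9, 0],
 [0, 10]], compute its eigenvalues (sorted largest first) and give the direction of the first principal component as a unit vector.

Step 1 — characteristic polynomial of 2×2 Sigma:
  det(Sigma - λI) = λ² - trace · λ + det = 0.
  trace = 9 + 10 = 19, det = 9·10 - (0)² = 90.
Step 2 — discriminant:
  Δ = trace² - 4·det = 361 - 360 = 1.
Step 3 — eigenvalues:
  λ = (trace ± √Δ)/2 = (19 ± 1)/2,
  λ_1 = 10,  λ_2 = 9.

Step 4 — unit eigenvector for λ_1: Sigma is diagonal, so its eigenvectors are the coordinate axes. λ_1 = 10 is the diagonal entry on the second coordinate axis, hence
  v_1 = (0, 1) (||v_1|| = 1).

λ_1 = 10,  λ_2 = 9;  v_1 ≈ (0, 1)


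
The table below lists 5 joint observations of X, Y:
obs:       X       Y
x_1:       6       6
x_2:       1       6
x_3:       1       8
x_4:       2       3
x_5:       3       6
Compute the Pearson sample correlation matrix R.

Step 1 — column means:
  mean(X) = (6 + 1 + 1 + 2 + 3) / 5 = 13/5 = 2.6
  mean(Y) = (6 + 6 + 8 + 3 + 6) / 5 = 29/5 = 5.8

Step 2 — sample variances and covariances s[i,j] = (1/(n-1)) · Σ_k (x_{k,i} - mean_i) · (x_{k,j} - mean_j), with n-1 = 4:
  s[X,X] = ((3.4)·(3.4) + (-1.6)·(-1.6) + (-1.6)·(-1.6) + (-0.6)·(-0.6) + (0.4)·(0.4)) / 4 = 17.2/4 = 4.3
  s[X,Y] = ((3.4)·(0.2) + (-1.6)·(0.2) + (-1.6)·(2.2) + (-0.6)·(-2.8) + (0.4)·(0.2)) / 4 = -1.4/4 = -0.35
  s[Y,Y] = ((0.2)·(0.2) + (0.2)·(0.2) + (2.2)·(2.2) + (-2.8)·(-2.8) + (0.2)·(0.2)) / 4 = 12.8/4 = 3.2
  Sample standard deviations s_i = √(s[i,i]):
  s(X) = √(4.3) = 2.0736
  s(Y) = √(3.2) = 1.7889

Step 3 — r_{ij} = s_{ij} / (s_i · s_j):
  r[X,X] = 1 (diagonal).
  r[X,Y] = -0.35 / (2.0736 · 1.7889) = -0.35 / 3.7094 = -0.0944
  r[Y,Y] = 1 (diagonal).

R is symmetric with unit diagonal. Assembling:

R = [[1, -0.0944],
 [-0.0944, 1]]


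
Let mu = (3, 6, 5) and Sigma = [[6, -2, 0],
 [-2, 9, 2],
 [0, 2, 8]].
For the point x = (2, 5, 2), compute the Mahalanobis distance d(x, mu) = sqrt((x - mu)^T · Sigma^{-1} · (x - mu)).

Step 1 — centre the observation: (x - mu) = (-1, -1, -3).

Step 2 — invert Sigma (cofactor / det for 3×3, or solve directly):
  Sigma^{-1} = [[0.1809, 0.0426, -0.0106],
 [0.0426, 0.1277, -0.0319],
 [-0.0106, -0.0319, 0.133]].

Step 3 — form the quadratic (x - mu)^T · Sigma^{-1} · (x - mu):
  Sigma^{-1} · (x - mu) = (-0.1915, -0.0745, -0.3564).
  (x - mu)^T · [Sigma^{-1} · (x - mu)] = (-1)·(-0.1915) + (-1)·(-0.0745) + (-3)·(-0.3564) = 1.3351.

Step 4 — take square root: d = √(1.3351) ≈ 1.1555.

d(x, mu) = √(1.3351) ≈ 1.1555


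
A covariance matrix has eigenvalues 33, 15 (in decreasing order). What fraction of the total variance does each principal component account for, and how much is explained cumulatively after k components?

Step 1 — total variance = trace(Sigma) = Σ λ_i = 33 + 15 = 48.

Step 2 — fraction explained by component i = λ_i / Σ λ:
  PC1: 33/48 = 0.6875
  PC2: 15/48 = 0.3125

Step 3 — cumulative fraction after k components = (λ_1 + ... + λ_k) / Σ λ:
  k = 1: 33/48 = 0.6875
  k = 2: (33 + 15)/48 = 48/48 = 1

Summary (fraction, with percent):

explained: PC1 0.6875 (68.75%), PC2 0.3125 (31.25%);  cumulative: 0.6875, 1


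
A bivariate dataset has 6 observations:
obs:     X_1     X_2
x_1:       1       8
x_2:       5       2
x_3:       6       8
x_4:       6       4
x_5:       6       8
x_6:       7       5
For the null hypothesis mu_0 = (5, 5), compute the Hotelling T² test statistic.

Step 1 — sample mean vector:
  mean(X_1) = (1 + 5 + 6 + 6 + 6 + 7) / 6 = 31/6 = 5.1667
  mean(X_2) = (8 + 2 + 8 + 4 + 8 + 5) / 6 = 35/6 = 5.8333
  x̄ = (5.1667, 5.8333),  deviation x̄ - mu_0 = (5.1667, 5.8333) - (5, 5) = (0.1667, 0.8333).

Step 2 — sample covariance matrix, S[i,j] = (1/(n-1)) · Σ_k (x_{k,i} - mean_i) · (x_{k,j} - mean_j), divisor n-1 = 5:
  S[X_1,X_1] = ((-4.1667)·(-4.1667) + (-0.1667)·(-0.1667) + (0.8333)·(0.8333) + (0.8333)·(0.8333) + (0.8333)·(0.8333) + (1.8333)·(1.8333)) / 5 = 22.8333/5 = 4.5667
  S[X_1,X_2] = ((-4.1667)·(2.1667) + (-0.1667)·(-3.8333) + (0.8333)·(2.1667) + (0.8333)·(-1.8333) + (0.8333)·(2.1667) + (1.8333)·(-0.8333)) / 5 = -7.8333/5 = -1.5667
  S[X_2,X_2] = ((2.1667)·(2.1667) + (-3.8333)·(-3.8333) + (2.1667)·(2.1667) + (-1.8333)·(-1.8333) + (2.1667)·(2.1667) + (-0.8333)·(-0.8333)) / 5 = 32.8333/5 = 6.5667
  S = [[4.5667, -1.5667],
 [-1.5667, 6.5667]].

Step 3 — invert S. det(S) = 4.5667·6.5667 - (-1.5667)² = 27.5333.
  S^{-1} = (1/det) · [[d, -b], [-b, a]] = [[0.2385, 0.0569],
 [0.0569, 0.1659]].

Step 4 — quadratic form (x̄ - mu_0)^T · S^{-1} · (x̄ - mu_0):
  S^{-1} · (x̄ - mu_0) = (0.0872, 0.1477),
  (x̄ - mu_0)^T · [...] = (0.1667)·(0.0872) + (0.8333)·(0.1477) = 0.1376.

Step 5 — scale by n: T² = 6 · 0.1376 = 0.8257.

T² ≈ 0.8257


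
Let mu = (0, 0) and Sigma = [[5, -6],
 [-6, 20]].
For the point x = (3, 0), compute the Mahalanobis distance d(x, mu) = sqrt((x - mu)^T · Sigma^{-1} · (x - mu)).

Step 1 — centre the observation: (x - mu) = (3, 0).

Step 2 — invert Sigma. det(Sigma) = 5·20 - (-6)² = 64.
  Sigma^{-1} = (1/det) · [[d, -b], [-b, a]] = [[0.3125, 0.0938],
 [0.0938, 0.0781]].

Step 3 — form the quadratic (x - mu)^T · Sigma^{-1} · (x - mu):
  Sigma^{-1} · (x - mu) = (0.9375, 0.2813).
  (x - mu)^T · [Sigma^{-1} · (x - mu)] = (3)·(0.9375) + (0)·(0.2813) = 2.8125.

Step 4 — take square root: d = √(2.8125) ≈ 1.6771.

d(x, mu) = √(2.8125) ≈ 1.6771


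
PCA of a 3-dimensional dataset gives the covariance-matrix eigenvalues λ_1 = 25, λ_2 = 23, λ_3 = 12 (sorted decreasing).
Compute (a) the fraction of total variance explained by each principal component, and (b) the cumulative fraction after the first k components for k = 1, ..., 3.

Step 1 — total variance = trace(Sigma) = Σ λ_i = 25 + 23 + 12 = 60.

Step 2 — fraction explained by component i = λ_i / Σ λ:
  PC1: 25/60 = 0.4167
  PC2: 23/60 = 0.3833
  PC3: 12/60 = 0.2

Step 3 — cumulative fraction after k components = (λ_1 + ... + λ_k) / Σ λ:
  k = 1: 25/60 = 0.4167
  k = 2: (25 + 23)/60 = 48/60 = 0.8
  k = 3: (25 + 23 + 12)/60 = 60/60 = 1

Summary (fraction, with percent):

explained: PC1 0.4167 (41.67%), PC2 0.3833 (38.33%), PC3 0.2 (20%);  cumulative: 0.4167, 0.8, 1


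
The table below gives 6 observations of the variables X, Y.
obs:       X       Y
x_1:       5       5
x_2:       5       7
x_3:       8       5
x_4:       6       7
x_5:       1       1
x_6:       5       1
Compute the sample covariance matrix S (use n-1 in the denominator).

Step 1 — column means:
  mean(X) = (5 + 5 + 8 + 6 + 1 + 5) / 6 = 30/6 = 5
  mean(Y) = (5 + 7 + 5 + 7 + 1 + 1) / 6 = 26/6 = 4.3333

Step 2 — sample covariance S[i,j] = (1/(n-1)) · Σ_k (x_{k,i} - mean_i) · (x_{k,j} - mean_j), with n-1 = 5.
  S[X,X] = ((0)·(0) + (0)·(0) + (3)·(3) + (1)·(1) + (-4)·(-4) + (0)·(0)) / 5 = 26/5 = 5.2
  S[X,Y] = ((0)·(0.6667) + (0)·(2.6667) + (3)·(0.6667) + (1)·(2.6667) + (-4)·(-3.3333) + (0)·(-3.3333)) / 5 = 18/5 = 3.6
  S[Y,Y] = ((0.6667)·(0.6667) + (2.6667)·(2.6667) + (0.6667)·(0.6667) + (2.6667)·(2.6667) + (-3.3333)·(-3.3333) + (-3.3333)·(-3.3333)) / 5 = 37.3333/5 = 7.4667

S is symmetric (S[j,i] = S[i,j]). Assembling:

S = [[5.2, 3.6],
 [3.6, 7.4667]]


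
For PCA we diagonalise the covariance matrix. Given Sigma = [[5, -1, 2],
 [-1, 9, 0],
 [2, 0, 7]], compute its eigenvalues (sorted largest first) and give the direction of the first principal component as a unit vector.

Step 1 — characteristic polynomial p(λ) = det(λI - Sigma) = λ³ - tr·λ² + c_1·λ - det, where tr = trace, c_1 = sum of the principal 2×2 minors, det = det(Sigma):
  tr = 5 + 9 + 7 = 21,
  c_1 = (5·9 - (-1)²) + (5·7 - (2)²) + (9·7 - (0)²) = 44 + 31 + 63 = 138,
  det = 5·(9·7 - (0)²) - (-1)·((-1)·7 - (0)·(2)) + (2)·((-1)·(0) - 9·(2)) = 5·(63) - (-1)·(-7) + (2)·(-18) = 272.
  So p(λ) = λ³ - 21λ² + 138λ - 272.
Step 2 — look for an integer root (rational root theorem: any rational root is an integer divisor of 272). Testing λ = 8:
  p(8) = 512 - 1344 + 1104 - 272 = 0  ✓
  Dividing out (λ - 8): p(λ) = (λ - 8)(λ² - 13λ + 34).
Step 3 — remaining eigenvalues from the quadratic λ² - 13λ + 34 = 0:
  Δ = 13² - 4·34 = 169 - 136 = 33,  λ = (13 ± √33)/2 = (13 ± 5.7446)/2 ≈ 9.3723 or 3.6277.
  Sorted: λ_1 = 9.3723,  λ_2 = 8,  λ_3 = 3.6277  (check: sum = 21 = tr ✓).

Step 4 — unit eigenvector for λ_1 ≈ 9.3723: v spans the null space of (Sigma - λ_1 I), whose rows are
  r_1 = (-4.3723, -1, 2),  r_2 = (-1, -0.3723, 0),  r_3 = (2, 0, -2.3723).
  v is orthogonal to every row, so take v ∝ r_1 × r_2 = ((-1)·(0) - (2)·(-0.3723), (2)·(-1) - (-4.3723)·(0), (-4.3723)·(-0.3723) - (-1)·(-1)) ≈ (0.7446, -2, 0.6277).
  Let u = (0.7446, -2, 0.6277).
  ||u|| = √((0.7446)² + (-2)² + (0.6277)²) = √(4.9484) ≈ 2.2245,  v_1 = u/||u|| ≈ (0.3347, -0.8991, 0.2822) (||v_1|| = 1).

λ_1 = 9.3723,  λ_2 = 8,  λ_3 = 3.6277;  v_1 ≈ (0.3347, -0.8991, 0.2822)


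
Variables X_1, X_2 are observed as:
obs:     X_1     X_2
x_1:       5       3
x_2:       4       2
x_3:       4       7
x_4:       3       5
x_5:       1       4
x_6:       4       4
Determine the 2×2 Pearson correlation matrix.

Step 1 — column means:
  mean(X_1) = (5 + 4 + 4 + 3 + 1 + 4) / 6 = 21/6 = 3.5
  mean(X_2) = (3 + 2 + 7 + 5 + 4 + 4) / 6 = 25/6 = 4.1667

Step 2 — sample variances and covariances s[i,j] = (1/(n-1)) · Σ_k (x_{k,i} - mean_i) · (x_{k,j} - mean_j), with n-1 = 5:
  s[X_1,X_1] = ((1.5)·(1.5) + (0.5)·(0.5) + (0.5)·(0.5) + (-0.5)·(-0.5) + (-2.5)·(-2.5) + (0.5)·(0.5)) / 5 = 9.5/5 = 1.9
  s[X_1,X_2] = ((1.5)·(-1.1667) + (0.5)·(-2.1667) + (0.5)·(2.8333) + (-0.5)·(0.8333) + (-2.5)·(-0.1667) + (0.5)·(-0.1667)) / 5 = -1.5/5 = -0.3
  s[X_2,X_2] = ((-1.1667)·(-1.1667) + (-2.1667)·(-2.1667) + (2.8333)·(2.8333) + (0.8333)·(0.8333) + (-0.1667)·(-0.1667) + (-0.1667)·(-0.1667)) / 5 = 14.8333/5 = 2.9667
  Sample standard deviations s_i = √(s[i,i]):
  s(X_1) = √(1.9) = 1.3784
  s(X_2) = √(2.9667) = 1.7224

Step 3 — r_{ij} = s_{ij} / (s_i · s_j):
  r[X_1,X_1] = 1 (diagonal).
  r[X_1,X_2] = -0.3 / (1.3784 · 1.7224) = -0.3 / 2.3742 = -0.1264
  r[X_2,X_2] = 1 (diagonal).

R is symmetric with unit diagonal. Assembling:

R = [[1, -0.1264],
 [-0.1264, 1]]


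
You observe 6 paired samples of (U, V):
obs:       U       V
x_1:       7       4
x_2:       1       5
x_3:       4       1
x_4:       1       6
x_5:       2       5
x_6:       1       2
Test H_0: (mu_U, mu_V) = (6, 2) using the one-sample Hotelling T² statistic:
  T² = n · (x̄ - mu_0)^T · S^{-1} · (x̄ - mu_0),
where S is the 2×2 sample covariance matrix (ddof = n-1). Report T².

Step 1 — sample mean vector:
  mean(U) = (7 + 1 + 4 + 1 + 2 + 1) / 6 = 16/6 = 2.6667
  mean(V) = (4 + 5 + 1 + 6 + 5 + 2) / 6 = 23/6 = 3.8333
  x̄ = (2.6667, 3.8333),  deviation x̄ - mu_0 = (2.6667, 3.8333) - (6, 2) = (-3.3333, 1.8333).

Step 2 — sample covariance matrix, S[i,j] = (1/(n-1)) · Σ_k (x_{k,i} - mean_i) · (x_{k,j} - mean_j), divisor n-1 = 5:
  S[U,U] = ((4.3333)·(4.3333) + (-1.6667)·(-1.6667) + (1.3333)·(1.3333) + (-1.6667)·(-1.6667) + (-0.6667)·(-0.6667) + (-1.6667)·(-1.6667)) / 5 = 29.3333/5 = 5.8667
  S[U,V] = ((4.3333)·(0.1667) + (-1.6667)·(1.1667) + (1.3333)·(-2.8333) + (-1.6667)·(2.1667) + (-0.6667)·(1.1667) + (-1.6667)·(-1.8333)) / 5 = -6.3333/5 = -1.2667
  S[V,V] = ((0.1667)·(0.1667) + (1.1667)·(1.1667) + (-2.8333)·(-2.8333) + (2.1667)·(2.1667) + (1.1667)·(1.1667) + (-1.8333)·(-1.8333)) / 5 = 18.8333/5 = 3.7667
  S = [[5.8667, -1.2667],
 [-1.2667, 3.7667]].

Step 3 — invert S. det(S) = 5.8667·3.7667 - (-1.2667)² = 20.4933.
  S^{-1} = (1/det) · [[d, -b], [-b, a]] = [[0.1838, 0.0618],
 [0.0618, 0.2863]].

Step 4 — quadratic form (x̄ - mu_0)^T · S^{-1} · (x̄ - mu_0):
  S^{-1} · (x̄ - mu_0) = (-0.4993, 0.3188),
  (x̄ - mu_0)^T · [...] = (-3.3333)·(-0.4993) + (1.8333)·(0.3188) = 2.249.

Step 5 — scale by n: T² = 6 · 2.249 = 13.4938.

T² ≈ 13.4938


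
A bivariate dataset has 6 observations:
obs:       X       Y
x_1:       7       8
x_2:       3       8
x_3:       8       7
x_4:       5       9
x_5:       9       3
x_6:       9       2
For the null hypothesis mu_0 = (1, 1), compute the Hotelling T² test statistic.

Step 1 — sample mean vector:
  mean(X) = (7 + 3 + 8 + 5 + 9 + 9) / 6 = 41/6 = 6.8333
  mean(Y) = (8 + 8 + 7 + 9 + 3 + 2) / 6 = 37/6 = 6.1667
  x̄ = (6.8333, 6.1667),  deviation x̄ - mu_0 = (6.8333, 6.1667) - (1, 1) = (5.8333, 5.1667).

Step 2 — sample covariance matrix, S[i,j] = (1/(n-1)) · Σ_k (x_{k,i} - mean_i) · (x_{k,j} - mean_j), divisor n-1 = 5:
  S[X,X] = ((0.1667)·(0.1667) + (-3.8333)·(-3.8333) + (1.1667)·(1.1667) + (-1.8333)·(-1.8333) + (2.1667)·(2.1667) + (2.1667)·(2.1667)) / 5 = 28.8333/5 = 5.7667
  S[X,Y] = ((0.1667)·(1.8333) + (-3.8333)·(1.8333) + (1.1667)·(0.8333) + (-1.8333)·(2.8333) + (2.1667)·(-3.1667) + (2.1667)·(-4.1667)) / 5 = -26.8333/5 = -5.3667
  S[Y,Y] = ((1.8333)·(1.8333) + (1.8333)·(1.8333) + (0.8333)·(0.8333) + (2.8333)·(2.8333) + (-3.1667)·(-3.1667) + (-4.1667)·(-4.1667)) / 5 = 42.8333/5 = 8.5667
  S = [[5.7667, -5.3667],
 [-5.3667, 8.5667]].

Step 3 — invert S. det(S) = 5.7667·8.5667 - (-5.3667)² = 20.6.
  S^{-1} = (1/det) · [[d, -b], [-b, a]] = [[0.4159, 0.2605],
 [0.2605, 0.2799]].

Step 4 — quadratic form (x̄ - mu_0)^T · S^{-1} · (x̄ - mu_0):
  S^{-1} · (x̄ - mu_0) = (3.7718, 2.966),
  (x̄ - mu_0)^T · [...] = (5.8333)·(3.7718) + (5.1667)·(2.966) = 37.3269.

Step 5 — scale by n: T² = 6 · 37.3269 = 223.9612.

T² ≈ 223.9612


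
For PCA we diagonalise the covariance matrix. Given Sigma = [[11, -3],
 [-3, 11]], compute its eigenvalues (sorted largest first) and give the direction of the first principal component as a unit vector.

Step 1 — characteristic polynomial of 2×2 Sigma:
  det(Sigma - λI) = λ² - trace · λ + det = 0.
  trace = 11 + 11 = 22, det = 11·11 - (-3)² = 112.
Step 2 — discriminant:
  Δ = trace² - 4·det = 484 - 448 = 36.
Step 3 — eigenvalues:
  λ = (trace ± √Δ)/2 = (22 ± 6)/2,
  λ_1 = 14,  λ_2 = 8.

Step 4 — unit eigenvector for λ_1: solve (Sigma - λ_1 I)v = 0. First row:
  (11 - 14)·v_x + (-3)·v_y = 0, i.e. (-3)·v_x + (-3)·v_y = 0,
  so v ∝ (b, λ_1 - a) = (-3, 3); multiply by -1 so the first entry is positive: u = (3, -3).
  ||u|| = √((3)² + (-3)²) = √(18) ≈ 4.2426,
  v_1 = u/||u|| ≈ (0.7071, -0.7071) (||v_1|| = 1).

λ_1 = 14,  λ_2 = 8;  v_1 ≈ (0.7071, -0.7071)


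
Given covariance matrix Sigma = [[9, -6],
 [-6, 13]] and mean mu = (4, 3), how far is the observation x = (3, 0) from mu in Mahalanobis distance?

Step 1 — centre the observation: (x - mu) = (-1, -3).

Step 2 — invert Sigma. det(Sigma) = 9·13 - (-6)² = 81.
  Sigma^{-1} = (1/det) · [[d, -b], [-b, a]] = [[0.1605, 0.0741],
 [0.0741, 0.1111]].

Step 3 — form the quadratic (x - mu)^T · Sigma^{-1} · (x - mu):
  Sigma^{-1} · (x - mu) = (-0.3827, -0.4074).
  (x - mu)^T · [Sigma^{-1} · (x - mu)] = (-1)·(-0.3827) + (-3)·(-0.4074) = 1.6049.

Step 4 — take square root: d = √(1.6049) ≈ 1.2669.

d(x, mu) = √(1.6049) ≈ 1.2669


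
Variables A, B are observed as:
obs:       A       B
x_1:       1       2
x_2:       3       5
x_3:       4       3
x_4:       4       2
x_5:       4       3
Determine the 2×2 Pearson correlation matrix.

Step 1 — column means:
  mean(A) = (1 + 3 + 4 + 4 + 4) / 5 = 16/5 = 3.2
  mean(B) = (2 + 5 + 3 + 2 + 3) / 5 = 15/5 = 3

Step 2 — sample variances and covariances s[i,j] = (1/(n-1)) · Σ_k (x_{k,i} - mean_i) · (x_{k,j} - mean_j), with n-1 = 4:
  s[A,A] = ((-2.2)·(-2.2) + (-0.2)·(-0.2) + (0.8)·(0.8) + (0.8)·(0.8) + (0.8)·(0.8)) / 4 = 6.8/4 = 1.7
  s[A,B] = ((-2.2)·(-1) + (-0.2)·(2) + (0.8)·(0) + (0.8)·(-1) + (0.8)·(0)) / 4 = 1/4 = 0.25
  s[B,B] = ((-1)·(-1) + (2)·(2) + (0)·(0) + (-1)·(-1) + (0)·(0)) / 4 = 6/4 = 1.5
  Sample standard deviations s_i = √(s[i,i]):
  s(A) = √(1.7) = 1.3038
  s(B) = √(1.5) = 1.2247

Step 3 — r_{ij} = s_{ij} / (s_i · s_j):
  r[A,A] = 1 (diagonal).
  r[A,B] = 0.25 / (1.3038 · 1.2247) = 0.25 / 1.5969 = 0.1566
  r[B,B] = 1 (diagonal).

R is symmetric with unit diagonal. Assembling:

R = [[1, 0.1566],
 [0.1566, 1]]


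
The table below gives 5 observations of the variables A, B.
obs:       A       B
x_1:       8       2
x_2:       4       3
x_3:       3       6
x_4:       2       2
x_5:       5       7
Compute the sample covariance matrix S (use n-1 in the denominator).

Step 1 — column means:
  mean(A) = (8 + 4 + 3 + 2 + 5) / 5 = 22/5 = 4.4
  mean(B) = (2 + 3 + 6 + 2 + 7) / 5 = 20/5 = 4

Step 2 — sample covariance S[i,j] = (1/(n-1)) · Σ_k (x_{k,i} - mean_i) · (x_{k,j} - mean_j), with n-1 = 4.
  S[A,A] = ((3.6)·(3.6) + (-0.4)·(-0.4) + (-1.4)·(-1.4) + (-2.4)·(-2.4) + (0.6)·(0.6)) / 4 = 21.2/4 = 5.3
  S[A,B] = ((3.6)·(-2) + (-0.4)·(-1) + (-1.4)·(2) + (-2.4)·(-2) + (0.6)·(3)) / 4 = -3/4 = -0.75
  S[B,B] = ((-2)·(-2) + (-1)·(-1) + (2)·(2) + (-2)·(-2) + (3)·(3)) / 4 = 22/4 = 5.5

S is symmetric (S[j,i] = S[i,j]). Assembling:

S = [[5.3, -0.75],
 [-0.75, 5.5]]


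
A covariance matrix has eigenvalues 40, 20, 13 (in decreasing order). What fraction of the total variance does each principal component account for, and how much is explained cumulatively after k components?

Step 1 — total variance = trace(Sigma) = Σ λ_i = 40 + 20 + 13 = 73.

Step 2 — fraction explained by component i = λ_i / Σ λ:
  PC1: 40/73 = 0.5479
  PC2: 20/73 = 0.274
  PC3: 13/73 = 0.1781

Step 3 — cumulative fraction after k components = (λ_1 + ... + λ_k) / Σ λ:
  k = 1: 40/73 = 0.5479
  k = 2: (40 + 20)/73 = 60/73 = 0.8219
  k = 3: (40 + 20 + 13)/73 = 73/73 = 1

Summary (fraction, with percent):

explained: PC1 0.5479 (54.79%), PC2 0.274 (27.4%), PC3 0.1781 (17.81%);  cumulative: 0.5479, 0.8219, 1


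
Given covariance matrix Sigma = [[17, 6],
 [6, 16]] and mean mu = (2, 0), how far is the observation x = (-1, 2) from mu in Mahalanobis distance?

Step 1 — centre the observation: (x - mu) = (-3, 2).

Step 2 — invert Sigma. det(Sigma) = 17·16 - (6)² = 236.
  Sigma^{-1} = (1/det) · [[d, -b], [-b, a]] = [[0.0678, -0.0254],
 [-0.0254, 0.072]].

Step 3 — form the quadratic (x - mu)^T · Sigma^{-1} · (x - mu):
  Sigma^{-1} · (x - mu) = (-0.2542, 0.2203).
  (x - mu)^T · [Sigma^{-1} · (x - mu)] = (-3)·(-0.2542) + (2)·(0.2203) = 1.2034.

Step 4 — take square root: d = √(1.2034) ≈ 1.097.

d(x, mu) = √(1.2034) ≈ 1.097


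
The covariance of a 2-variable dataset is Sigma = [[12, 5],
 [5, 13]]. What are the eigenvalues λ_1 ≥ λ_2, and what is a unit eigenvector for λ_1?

Step 1 — characteristic polynomial of 2×2 Sigma:
  det(Sigma - λI) = λ² - trace · λ + det = 0.
  trace = 12 + 13 = 25, det = 12·13 - (5)² = 131.
Step 2 — discriminant:
  Δ = trace² - 4·det = 625 - 524 = 101.
Step 3 — eigenvalues:
  λ = (trace ± √Δ)/2 = (25 ± 10.0499)/2,
  λ_1 = 17.5249,  λ_2 = 7.4751.

Step 4 — unit eigenvector for λ_1: solve (Sigma - λ_1 I)v = 0. First row:
  (12 - 17.5249)·v_x + (5)·v_y = 0, i.e. (-5.5249)·v_x + (5)·v_y = 0,
  so v ∝ (b, λ_1 - a) = (5, 5.5249) = u.
  ||u|| = √((5)² + (5.5249)²) = √(55.5249) ≈ 7.4515,
  v_1 = u/||u|| ≈ (0.671, 0.7415) (||v_1|| = 1).

λ_1 = 17.5249,  λ_2 = 7.4751;  v_1 ≈ (0.671, 0.7415)


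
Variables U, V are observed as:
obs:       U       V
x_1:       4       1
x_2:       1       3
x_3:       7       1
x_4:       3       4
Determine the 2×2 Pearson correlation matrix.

Step 1 — column means:
  mean(U) = (4 + 1 + 7 + 3) / 4 = 15/4 = 3.75
  mean(V) = (1 + 3 + 1 + 4) / 4 = 9/4 = 2.25

Step 2 — sample variances and covariances s[i,j] = (1/(n-1)) · Σ_k (x_{k,i} - mean_i) · (x_{k,j} - mean_j), with n-1 = 3:
  s[U,U] = ((0.25)·(0.25) + (-2.75)·(-2.75) + (3.25)·(3.25) + (-0.75)·(-0.75)) / 3 = 18.75/3 = 6.25
  s[U,V] = ((0.25)·(-1.25) + (-2.75)·(0.75) + (3.25)·(-1.25) + (-0.75)·(1.75)) / 3 = -7.75/3 = -2.5833
  s[V,V] = ((-1.25)·(-1.25) + (0.75)·(0.75) + (-1.25)·(-1.25) + (1.75)·(1.75)) / 3 = 6.75/3 = 2.25
  Sample standard deviations s_i = √(s[i,i]):
  s(U) = √(6.25) = 2.5
  s(V) = √(2.25) = 1.5

Step 3 — r_{ij} = s_{ij} / (s_i · s_j):
  r[U,U] = 1 (diagonal).
  r[U,V] = -2.5833 / (2.5 · 1.5) = -2.5833 / 3.75 = -0.6889
  r[V,V] = 1 (diagonal).

R is symmetric with unit diagonal. Assembling:

R = [[1, -0.6889],
 [-0.6889, 1]]


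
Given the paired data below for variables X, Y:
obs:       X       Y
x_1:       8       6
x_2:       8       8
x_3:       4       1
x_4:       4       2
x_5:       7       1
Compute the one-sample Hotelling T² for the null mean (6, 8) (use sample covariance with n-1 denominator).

Step 1 — sample mean vector:
  mean(X) = (8 + 8 + 4 + 4 + 7) / 5 = 31/5 = 6.2
  mean(Y) = (6 + 8 + 1 + 2 + 1) / 5 = 18/5 = 3.6
  x̄ = (6.2, 3.6),  deviation x̄ - mu_0 = (6.2, 3.6) - (6, 8) = (0.2, -4.4).

Step 2 — sample covariance matrix, S[i,j] = (1/(n-1)) · Σ_k (x_{k,i} - mean_i) · (x_{k,j} - mean_j), divisor n-1 = 4:
  S[X,X] = ((1.8)·(1.8) + (1.8)·(1.8) + (-2.2)·(-2.2) + (-2.2)·(-2.2) + (0.8)·(0.8)) / 4 = 16.8/4 = 4.2
  S[X,Y] = ((1.8)·(2.4) + (1.8)·(4.4) + (-2.2)·(-2.6) + (-2.2)·(-1.6) + (0.8)·(-2.6)) / 4 = 19.4/4 = 4.85
  S[Y,Y] = ((2.4)·(2.4) + (4.4)·(4.4) + (-2.6)·(-2.6) + (-1.6)·(-1.6) + (-2.6)·(-2.6)) / 4 = 41.2/4 = 10.3
  S = [[4.2, 4.85],
 [4.85, 10.3]].

Step 3 — invert S. det(S) = 4.2·10.3 - (4.85)² = 19.7375.
  S^{-1} = (1/det) · [[d, -b], [-b, a]] = [[0.5218, -0.2457],
 [-0.2457, 0.2128]].

Step 4 — quadratic form (x̄ - mu_0)^T · S^{-1} · (x̄ - mu_0):
  S^{-1} · (x̄ - mu_0) = (1.1856, -0.9854),
  (x̄ - mu_0)^T · [...] = (0.2)·(1.1856) + (-4.4)·(-0.9854) = 4.573.

Step 5 — scale by n: T² = 5 · 4.573 = 22.8651.

T² ≈ 22.8651


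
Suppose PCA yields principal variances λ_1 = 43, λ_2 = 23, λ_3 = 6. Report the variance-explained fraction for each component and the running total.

Step 1 — total variance = trace(Sigma) = Σ λ_i = 43 + 23 + 6 = 72.

Step 2 — fraction explained by component i = λ_i / Σ λ:
  PC1: 43/72 = 0.5972
  PC2: 23/72 = 0.3194
  PC3: 6/72 = 0.0833

Step 3 — cumulative fraction after k components = (λ_1 + ... + λ_k) / Σ λ:
  k = 1: 43/72 = 0.5972
  k = 2: (43 + 23)/72 = 66/72 = 0.9167
  k = 3: (43 + 23 + 6)/72 = 72/72 = 1

Summary (fraction, with percent):

explained: PC1 0.5972 (59.72%), PC2 0.3194 (31.94%), PC3 0.0833 (8.33%);  cumulative: 0.5972, 0.9167, 1


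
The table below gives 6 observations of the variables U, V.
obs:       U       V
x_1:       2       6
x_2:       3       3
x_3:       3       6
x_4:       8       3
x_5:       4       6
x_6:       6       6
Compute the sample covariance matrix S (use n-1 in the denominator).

Step 1 — column means:
  mean(U) = (2 + 3 + 3 + 8 + 4 + 6) / 6 = 26/6 = 4.3333
  mean(V) = (6 + 3 + 6 + 3 + 6 + 6) / 6 = 30/6 = 5

Step 2 — sample covariance S[i,j] = (1/(n-1)) · Σ_k (x_{k,i} - mean_i) · (x_{k,j} - mean_j), with n-1 = 5.
  S[U,U] = ((-2.3333)·(-2.3333) + (-1.3333)·(-1.3333) + (-1.3333)·(-1.3333) + (3.6667)·(3.6667) + (-0.3333)·(-0.3333) + (1.6667)·(1.6667)) / 5 = 25.3333/5 = 5.0667
  S[U,V] = ((-2.3333)·(1) + (-1.3333)·(-2) + (-1.3333)·(1) + (3.6667)·(-2) + (-0.3333)·(1) + (1.6667)·(1)) / 5 = -7/5 = -1.4
  S[V,V] = ((1)·(1) + (-2)·(-2) + (1)·(1) + (-2)·(-2) + (1)·(1) + (1)·(1)) / 5 = 12/5 = 2.4

S is symmetric (S[j,i] = S[i,j]). Assembling:

S = [[5.0667, -1.4],
 [-1.4, 2.4]]
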